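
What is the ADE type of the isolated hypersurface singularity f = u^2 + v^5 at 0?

A_{4}

The Hessian of f at 0 is [[2, 0], [0, 0]] with rank 1, so corank 1. A Groebner basis of the Jacobian ideal J(f) in C{u,v} is {v^4, u}; counting standard monomials gives mu = 4. Corank 1: A-series; mu = 4 gives A_4.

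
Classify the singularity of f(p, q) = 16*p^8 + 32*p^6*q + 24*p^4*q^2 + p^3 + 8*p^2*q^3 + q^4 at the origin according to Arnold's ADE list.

The Hessian of f at 0 has rank 0. Corank 2; j^3 = p^3 is a perfect cube, so E-series; the 4-jet and mu = 6 give E_6.

E_{6}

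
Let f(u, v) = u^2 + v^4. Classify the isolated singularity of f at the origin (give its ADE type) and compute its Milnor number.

Type A_{3}, Milnor number mu = 3.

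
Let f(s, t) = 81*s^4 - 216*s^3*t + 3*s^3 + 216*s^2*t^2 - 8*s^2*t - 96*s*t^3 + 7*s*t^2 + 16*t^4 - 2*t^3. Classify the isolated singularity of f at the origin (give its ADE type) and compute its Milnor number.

Type D5, Milnor number mu = 5.

The Hessian of f at 0 has rank 0. Corank 2; j^3 = (s - t)^2*(3*s - 2*t) has shape L^2 M (L != M), so D-series; mu = 5 gives D_5.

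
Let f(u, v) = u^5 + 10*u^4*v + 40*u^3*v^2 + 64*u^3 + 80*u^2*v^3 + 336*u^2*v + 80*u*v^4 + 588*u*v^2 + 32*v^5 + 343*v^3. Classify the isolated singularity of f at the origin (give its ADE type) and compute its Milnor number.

Type E_8, Milnor number mu = 8.

The Hessian of f at 0 is [[0, 0], [0, 0]] with rank 0, so corank 2. A Groebner basis of the Jacobian ideal J(f) in C{u,v} is {v^5, u*v^3 + 29*v^4/16, u^2 + 7*u*v/2 + 49*v^2/16}; counting standard monomials gives mu = 8. Corank 2; j^3 = (4*u + 7*v)^3 is a perfect cube, so E-series; the 5-jet and mu = 8 give E_8.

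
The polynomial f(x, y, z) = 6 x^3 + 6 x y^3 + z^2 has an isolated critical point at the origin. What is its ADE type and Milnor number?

Type E_7, Milnor number mu = 7.

The Hessian of f at 0 is [[0, 0, 0], [0, 0, 0], [0, 0, 2]] with rank 1, so corank 2. A Groebner basis of the Jacobian ideal J(f) in C{x,y,z} is {x^3, x*y^2, 3*x^2 + y^3, z}; counting standard monomials gives mu = 7. Corank 2; j^3 = 6*x^3 is a perfect cube, so E-series; the 4-jet and mu = 7 give E_7.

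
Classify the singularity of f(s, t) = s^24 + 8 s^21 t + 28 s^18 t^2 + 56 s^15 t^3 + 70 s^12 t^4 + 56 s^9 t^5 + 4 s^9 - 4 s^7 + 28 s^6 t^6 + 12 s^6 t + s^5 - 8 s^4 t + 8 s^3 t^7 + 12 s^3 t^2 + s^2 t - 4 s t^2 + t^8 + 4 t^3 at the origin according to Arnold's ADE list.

D_9

The Hessian of f at 0 is [[0, 0], [0, 0]] with rank 0, so corank 2. A Groebner basis of the Jacobian ideal J(f) in C{s,t} is {s^2*t^2 + s^2*t/256 + s^2/8 - s*t^2/64 - 3*s*t/4 + t^3/64 + t^2, s^2*t/256 + s^2/8 + s*t^3 - s*t^2/64 - 5*s*t/8 + t^3/64 + 3*t^2/4, 3*s^2*t/1024 + 3*s^2/32 - 3*s*t^2/256 - 7*s*t/16 + t^4 + 3*t^3/256 + t^2/2, s^3 - 6*s^2*t + 12*s*t^2 - 8*t^3}; counting standard monomials gives mu = 9. Corank 2; j^3 = t*(s - 2*t)^2 has shape L^2 M (L != M), so D-series; mu = 9 gives D_9.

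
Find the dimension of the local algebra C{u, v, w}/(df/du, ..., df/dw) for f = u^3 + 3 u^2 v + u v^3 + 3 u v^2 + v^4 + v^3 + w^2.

7

The Hessian of f at 0 has rank 1. Corank 2; j^3 = (u + v)^3 is a perfect cube, so E-series; the 4-jet and mu = 7 give E_7.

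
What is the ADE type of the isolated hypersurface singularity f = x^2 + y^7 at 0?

A6

The Hessian of f at 0 has rank 1. Corank 1: A-series; mu = 6 gives A_6.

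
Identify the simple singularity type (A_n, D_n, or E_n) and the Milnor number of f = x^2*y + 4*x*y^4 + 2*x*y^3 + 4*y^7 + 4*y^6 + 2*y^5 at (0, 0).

The Hessian of f at 0 has rank 0. Corank 2; j^3 = x^2*y has shape L^2 M (L != M), so D-series; mu = 6 gives D_6.

Type D6, Milnor number mu = 6.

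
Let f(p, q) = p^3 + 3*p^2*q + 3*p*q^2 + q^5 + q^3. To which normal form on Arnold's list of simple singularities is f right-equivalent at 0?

The Hessian of f at 0 has rank 0. Corank 2; j^3 = (p + q)^3 is a perfect cube, so E-series; the 5-jet and mu = 8 give E_8.

E_8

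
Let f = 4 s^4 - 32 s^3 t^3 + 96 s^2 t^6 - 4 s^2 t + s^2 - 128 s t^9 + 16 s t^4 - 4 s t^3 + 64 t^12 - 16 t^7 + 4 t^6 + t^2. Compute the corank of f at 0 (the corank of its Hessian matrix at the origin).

0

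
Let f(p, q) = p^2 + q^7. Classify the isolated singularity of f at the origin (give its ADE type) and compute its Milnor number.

The Hessian of f at 0 has rank 1. Corank 1: A-series; mu = 6 gives A_6.

Type A6, Milnor number mu = 6.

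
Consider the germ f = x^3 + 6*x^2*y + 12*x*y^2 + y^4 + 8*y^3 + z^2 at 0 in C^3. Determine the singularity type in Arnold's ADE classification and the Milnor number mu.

The Hessian of f at 0 is [[0, 0, 0], [0, 0, 0], [0, 0, 2]] with rank 1, so corank 2. A Groebner basis of the Jacobian ideal J(f) in C{x,y,z} is {y^3, x^2 + 4*x*y + 4*y^2, z}; counting standard monomials gives mu = 6. Corank 2; j^3 = (x + 2*y)^3 is a perfect cube, so E-series; the 4-jet and mu = 6 give E_6.

Type E_{6}, Milnor number mu = 6.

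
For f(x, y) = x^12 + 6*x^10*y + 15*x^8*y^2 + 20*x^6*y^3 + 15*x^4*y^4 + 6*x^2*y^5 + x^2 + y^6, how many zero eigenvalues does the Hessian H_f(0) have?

1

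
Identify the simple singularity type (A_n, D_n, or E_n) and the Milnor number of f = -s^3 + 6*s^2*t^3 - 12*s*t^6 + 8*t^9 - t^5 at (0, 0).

Type E_8, Milnor number mu = 8.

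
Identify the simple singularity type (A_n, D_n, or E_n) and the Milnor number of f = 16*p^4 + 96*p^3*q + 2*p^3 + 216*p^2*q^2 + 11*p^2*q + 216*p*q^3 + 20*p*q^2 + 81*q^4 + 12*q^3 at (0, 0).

The Hessian of f at 0 is [[0, 0], [0, 0]] with rank 0, so corank 2. A Groebner basis of the Jacobian ideal J(f) in C{p,q} is {p*q^2 + p*q/4 + q^2/2, -p*q/8 + q^3 - q^2/4, p^2 + 7*p*q/2 + 3*q^2}; counting standard monomials gives mu = 5. Corank 2; j^3 = (p + 2*q)^2*(2*p + 3*q) has shape L^2 M (L != M), so D-series; mu = 5 gives D_5.

Type D_{5}, Milnor number mu = 5.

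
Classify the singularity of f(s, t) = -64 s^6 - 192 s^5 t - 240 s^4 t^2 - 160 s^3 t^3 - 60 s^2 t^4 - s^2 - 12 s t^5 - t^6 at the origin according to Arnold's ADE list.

The Hessian of f at 0 is [[-2, 0], [0, 0]] with rank 1, so corank 1. A Groebner basis of the Jacobian ideal J(f) in C{s,t} is {t^5, s}; counting standard monomials gives mu = 5. Corank 1: A-series; mu = 5 gives A_5.

A_{5}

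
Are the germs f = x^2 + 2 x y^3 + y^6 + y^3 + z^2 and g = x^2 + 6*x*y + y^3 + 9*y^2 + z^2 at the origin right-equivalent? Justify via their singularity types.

Yes.

The Hessian of f at 0 is [[2, 0, 0], [0, 0, 0], [0, 0, 2]] with rank 2, so corank 1. A Groebner basis of the Jacobian ideal J(f) in C{x,y,z} is {y^2, x, z}; counting standard monomials gives mu = 2. Corank 1: A-series; mu = 2 gives A_2. The Hessian of g at 0 is [[2, 6, 0], [6, 18, 0], [0, 0, 2]] with rank 2, so corank 1. A Groebner basis of the Jacobian ideal J(g) in C{x,y,z} is {y^2, x + 3*y, z}; counting standard monomials gives mu = 2. Corank 1: A-series; mu = 2 gives A_2. Both have type A_2, hence right-equivalent.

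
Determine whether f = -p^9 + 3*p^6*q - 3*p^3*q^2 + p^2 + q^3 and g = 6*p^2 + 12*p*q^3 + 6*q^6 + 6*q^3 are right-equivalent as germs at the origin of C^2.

Yes.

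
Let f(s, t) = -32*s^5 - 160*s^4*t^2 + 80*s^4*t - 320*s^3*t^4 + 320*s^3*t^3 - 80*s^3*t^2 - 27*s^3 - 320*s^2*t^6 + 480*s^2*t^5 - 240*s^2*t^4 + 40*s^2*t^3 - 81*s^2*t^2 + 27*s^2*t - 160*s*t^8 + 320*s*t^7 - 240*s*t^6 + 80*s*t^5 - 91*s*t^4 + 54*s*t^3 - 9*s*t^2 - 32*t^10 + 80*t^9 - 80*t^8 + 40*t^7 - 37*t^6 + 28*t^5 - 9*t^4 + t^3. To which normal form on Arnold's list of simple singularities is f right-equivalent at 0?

E_8

The Hessian of f at 0 is [[0, 0], [0, 0]] with rank 0, so corank 2. A Groebner basis of the Jacobian ideal J(f) in C{s,t} is {3*s^2/8 + s*t^3 + 3*s*t^2/4 - s*t/4 - t^3/4 + t^2/24, s^2 + 2*s*t^2 - 2*s*t/3 + t^4 - 2*t^3/3 + t^2/9, s^3 - s^2/12 - s*t^2/2 + s*t/18 + 7*t^3/54 - t^2/108, s^2*t - s^2/12 - 5*s*t^2/6 + s*t/18 + t^3/6 - t^2/108}; counting standard monomials gives mu = 8. Corank 2; j^3 = -(3*s - t)^3 is a perfect cube, so E-series; the 5-jet and mu = 8 give E_8.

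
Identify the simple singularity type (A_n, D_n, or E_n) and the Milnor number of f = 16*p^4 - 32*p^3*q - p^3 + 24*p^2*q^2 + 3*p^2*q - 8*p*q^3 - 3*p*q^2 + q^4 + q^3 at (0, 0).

The Hessian of f at 0 has rank 0. Corank 2; j^3 = -(p - q)^3 is a perfect cube, so E-series; the 4-jet and mu = 6 give E_6.

Type E_6, Milnor number mu = 6.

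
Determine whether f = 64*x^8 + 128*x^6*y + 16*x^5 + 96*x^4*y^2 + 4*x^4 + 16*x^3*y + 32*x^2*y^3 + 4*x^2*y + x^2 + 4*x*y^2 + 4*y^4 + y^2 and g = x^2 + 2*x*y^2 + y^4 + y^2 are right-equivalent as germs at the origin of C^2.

Yes.

The Hessian of f at 0 has rank 2. Corank 0: nondegenerate Morse point, so A_1. The Hessian of g at 0 has rank 2. Corank 0: nondegenerate Morse point, so A_1. Both have type A_1, hence right-equivalent.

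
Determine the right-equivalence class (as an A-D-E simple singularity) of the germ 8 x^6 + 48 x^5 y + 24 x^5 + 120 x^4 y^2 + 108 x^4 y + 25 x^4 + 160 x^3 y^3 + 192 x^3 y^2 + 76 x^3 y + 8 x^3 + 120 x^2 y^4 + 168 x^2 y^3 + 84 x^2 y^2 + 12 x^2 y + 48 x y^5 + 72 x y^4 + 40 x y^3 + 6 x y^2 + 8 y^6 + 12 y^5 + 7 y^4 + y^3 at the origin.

The Hessian of f at 0 has rank 0. Corank 2; j^3 = (2*x + y)^3 is a perfect cube, so E-series; the 4-jet and mu = 6 give E_6.

E_6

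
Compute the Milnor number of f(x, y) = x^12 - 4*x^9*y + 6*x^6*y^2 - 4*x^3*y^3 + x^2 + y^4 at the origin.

The Hessian of f at 0 is [[2, 0], [0, 0]] with rank 1, so corank 1. A Groebner basis of the Jacobian ideal J(f) in C{x,y} is {y^3, x}; counting standard monomials gives mu = 3. Corank 1: A-series; mu = 3 gives A_3.

3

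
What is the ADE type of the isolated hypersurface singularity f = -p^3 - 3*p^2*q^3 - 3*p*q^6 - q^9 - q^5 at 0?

E8

The Hessian of f at 0 has rank 0. Corank 2; j^3 = -p^3 is a perfect cube, so E-series; the 5-jet and mu = 8 give E_8.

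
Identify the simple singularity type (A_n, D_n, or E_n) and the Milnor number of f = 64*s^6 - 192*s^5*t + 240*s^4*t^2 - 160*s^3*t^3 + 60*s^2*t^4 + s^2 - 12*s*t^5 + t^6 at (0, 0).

Type A_{5}, Milnor number mu = 5.

The Hessian of f at 0 has rank 1. Corank 1: A-series; mu = 5 gives A_5.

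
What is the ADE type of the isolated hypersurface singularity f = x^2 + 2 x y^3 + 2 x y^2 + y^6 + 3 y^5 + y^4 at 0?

The Hessian of f at 0 is [[2, 0], [0, 0]] with rank 1, so corank 1. A Groebner basis of the Jacobian ideal J(f) in C{x,y} is {x + y^3 + y^2, x^2, x*y - x - y^2}; counting standard monomials gives mu = 4. Corank 1: A-series; mu = 4 gives A_4.

A_4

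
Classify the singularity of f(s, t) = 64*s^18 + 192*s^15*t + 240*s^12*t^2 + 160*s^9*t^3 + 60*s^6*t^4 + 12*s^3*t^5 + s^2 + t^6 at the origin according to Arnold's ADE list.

The Hessian of f at 0 has rank 1. Corank 1: A-series; mu = 5 gives A_5.

A5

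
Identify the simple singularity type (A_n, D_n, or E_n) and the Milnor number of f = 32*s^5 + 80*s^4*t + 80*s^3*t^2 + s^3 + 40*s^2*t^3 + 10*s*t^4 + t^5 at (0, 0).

Type E_8, Milnor number mu = 8.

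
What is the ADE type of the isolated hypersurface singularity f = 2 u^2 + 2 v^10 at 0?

A9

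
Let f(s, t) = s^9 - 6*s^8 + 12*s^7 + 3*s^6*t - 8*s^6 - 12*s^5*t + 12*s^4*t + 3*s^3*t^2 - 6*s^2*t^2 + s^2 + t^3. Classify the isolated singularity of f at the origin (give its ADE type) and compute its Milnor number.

Type A_2, Milnor number mu = 2.

The Hessian of f at 0 has rank 1. Corank 1: A-series; mu = 2 gives A_2.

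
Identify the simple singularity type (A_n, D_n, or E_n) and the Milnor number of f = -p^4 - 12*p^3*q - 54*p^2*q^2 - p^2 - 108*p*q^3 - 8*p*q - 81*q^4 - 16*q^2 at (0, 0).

Type A3, Milnor number mu = 3.

The Hessian of f at 0 has rank 1. Corank 1: A-series; mu = 3 gives A_3.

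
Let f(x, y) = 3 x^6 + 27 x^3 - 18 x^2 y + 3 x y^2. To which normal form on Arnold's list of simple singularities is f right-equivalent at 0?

D7

The Hessian of f at 0 has rank 0. Corank 2; j^3 = 3*x*(3*x - y)^2 has shape L^2 M (L != M), so D-series; mu = 7 gives D_7.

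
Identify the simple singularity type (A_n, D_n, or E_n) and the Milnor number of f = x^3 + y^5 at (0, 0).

Type E8, Milnor number mu = 8.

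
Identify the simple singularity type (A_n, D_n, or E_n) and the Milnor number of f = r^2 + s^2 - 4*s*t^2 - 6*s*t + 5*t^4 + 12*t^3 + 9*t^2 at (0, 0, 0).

The Hessian of f at 0 has rank 2. Corank 1: A-series; mu = 3 gives A_3.

Type A_{3}, Milnor number mu = 3.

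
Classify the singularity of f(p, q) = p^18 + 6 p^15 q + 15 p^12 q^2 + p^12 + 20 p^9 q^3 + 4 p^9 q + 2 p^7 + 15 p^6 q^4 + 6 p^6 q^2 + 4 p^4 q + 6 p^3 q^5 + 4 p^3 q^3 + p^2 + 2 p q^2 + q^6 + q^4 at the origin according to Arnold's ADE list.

A5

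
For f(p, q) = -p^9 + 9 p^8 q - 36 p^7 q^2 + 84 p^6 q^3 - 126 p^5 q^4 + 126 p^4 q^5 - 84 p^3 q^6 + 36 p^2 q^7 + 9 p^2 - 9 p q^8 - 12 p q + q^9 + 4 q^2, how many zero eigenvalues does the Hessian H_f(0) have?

Hessian at 0 has rank 1.

1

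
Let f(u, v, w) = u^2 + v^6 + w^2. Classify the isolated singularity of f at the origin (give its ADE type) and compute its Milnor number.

The Hessian of f at 0 has rank 2. Corank 1: A-series; mu = 5 gives A_5.

Type A_5, Milnor number mu = 5.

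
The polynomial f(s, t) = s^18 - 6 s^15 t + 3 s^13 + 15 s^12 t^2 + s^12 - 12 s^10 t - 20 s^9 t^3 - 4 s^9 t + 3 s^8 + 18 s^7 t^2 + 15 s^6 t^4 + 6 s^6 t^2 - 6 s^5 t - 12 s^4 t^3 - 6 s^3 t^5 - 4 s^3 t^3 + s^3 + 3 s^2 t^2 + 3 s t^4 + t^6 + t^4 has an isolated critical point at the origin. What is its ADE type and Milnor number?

Type E_{6}, Milnor number mu = 6.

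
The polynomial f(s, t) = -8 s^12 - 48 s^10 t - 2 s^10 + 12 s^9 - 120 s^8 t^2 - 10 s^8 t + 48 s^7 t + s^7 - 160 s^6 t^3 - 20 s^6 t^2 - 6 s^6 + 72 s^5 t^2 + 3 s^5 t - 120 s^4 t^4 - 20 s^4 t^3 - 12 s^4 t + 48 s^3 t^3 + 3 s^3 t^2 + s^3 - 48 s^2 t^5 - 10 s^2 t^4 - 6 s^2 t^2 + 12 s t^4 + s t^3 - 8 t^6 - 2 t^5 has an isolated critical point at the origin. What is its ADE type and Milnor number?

Type E_{7}, Milnor number mu = 7.

The Hessian of f at 0 has rank 0. Corank 2; j^3 = s^3 is a perfect cube, so E-series; the 4-jet and mu = 7 give E_7.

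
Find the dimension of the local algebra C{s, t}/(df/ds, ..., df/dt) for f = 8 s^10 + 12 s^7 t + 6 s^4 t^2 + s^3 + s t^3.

7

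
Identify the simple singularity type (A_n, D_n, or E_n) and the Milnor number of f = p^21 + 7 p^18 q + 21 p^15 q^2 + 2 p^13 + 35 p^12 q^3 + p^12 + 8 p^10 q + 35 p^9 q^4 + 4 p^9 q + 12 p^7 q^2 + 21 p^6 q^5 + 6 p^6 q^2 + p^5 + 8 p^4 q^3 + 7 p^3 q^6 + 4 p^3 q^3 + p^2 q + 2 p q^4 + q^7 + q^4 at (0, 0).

Type D_{5}, Milnor number mu = 5.

The Hessian of f at 0 has rank 0. Corank 2; j^3 = p^2*q has shape L^2 M (L != M), so D-series; mu = 5 gives D_5.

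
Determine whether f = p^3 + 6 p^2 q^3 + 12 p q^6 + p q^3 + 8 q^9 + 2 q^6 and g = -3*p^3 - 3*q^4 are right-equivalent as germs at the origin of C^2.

The Hessian of f at 0 is [[0, 0], [0, 0]] with rank 0, so corank 2. A Groebner basis of the Jacobian ideal J(f) in C{p,q} is {p^3, p*q^2, 3*p^2 + q^3}; counting standard monomials gives mu = 7. Corank 2; j^3 = p^3 is a perfect cube, so E-series; the 4-jet and mu = 7 give E_7. The Hessian of g at 0 is [[0, 0], [0, 0]] with rank 0, so corank 2. A Groebner basis of the Jacobian ideal J(g) in C{p,q} is {q^3, p^2}; counting standard monomials gives mu = 6. Corank 2; j^3 = -3*p^3 is a perfect cube, so E-series; the 4-jet and mu = 6 give E_6. f is E_7 but g is E_6, hence not right-equivalent.

No.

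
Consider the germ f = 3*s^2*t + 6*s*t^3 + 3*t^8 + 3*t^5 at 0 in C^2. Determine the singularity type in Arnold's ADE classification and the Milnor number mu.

The Hessian of f at 0 has rank 0. Corank 2; j^3 = 3*s^2*t has shape L^2 M (L != M), so D-series; mu = 9 gives D_9.

Type D9, Milnor number mu = 9.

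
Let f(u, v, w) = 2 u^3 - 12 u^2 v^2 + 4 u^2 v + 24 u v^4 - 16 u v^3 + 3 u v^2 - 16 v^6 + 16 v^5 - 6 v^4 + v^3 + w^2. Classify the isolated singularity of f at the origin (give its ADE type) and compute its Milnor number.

Type D_{4}, Milnor number mu = 4.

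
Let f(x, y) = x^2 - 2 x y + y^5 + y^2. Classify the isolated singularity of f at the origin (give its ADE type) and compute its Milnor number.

Type A4, Milnor number mu = 4.

The Hessian of f at 0 has rank 1. Corank 1: A-series; mu = 4 gives A_4.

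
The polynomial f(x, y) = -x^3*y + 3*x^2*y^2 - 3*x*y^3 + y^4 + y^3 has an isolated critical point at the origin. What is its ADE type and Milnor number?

Type E7, Milnor number mu = 7.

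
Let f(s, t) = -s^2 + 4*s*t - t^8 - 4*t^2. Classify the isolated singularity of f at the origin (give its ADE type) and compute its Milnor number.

Type A7, Milnor number mu = 7.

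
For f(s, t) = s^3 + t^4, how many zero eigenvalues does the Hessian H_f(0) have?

2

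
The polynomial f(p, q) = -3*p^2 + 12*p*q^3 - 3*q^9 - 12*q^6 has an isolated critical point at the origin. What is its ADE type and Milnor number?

Type A8, Milnor number mu = 8.

The Hessian of f at 0 has rank 1. Corank 1: A-series; mu = 8 gives A_8.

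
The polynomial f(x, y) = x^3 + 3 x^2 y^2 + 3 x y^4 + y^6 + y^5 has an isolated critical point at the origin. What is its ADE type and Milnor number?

Type E_8, Milnor number mu = 8.

The Hessian of f at 0 has rank 0. Corank 2; j^3 = x^3 is a perfect cube, so E-series; the 5-jet and mu = 8 give E_8.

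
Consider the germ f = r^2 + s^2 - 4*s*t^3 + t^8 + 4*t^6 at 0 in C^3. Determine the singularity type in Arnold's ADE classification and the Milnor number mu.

Type A_{7}, Milnor number mu = 7.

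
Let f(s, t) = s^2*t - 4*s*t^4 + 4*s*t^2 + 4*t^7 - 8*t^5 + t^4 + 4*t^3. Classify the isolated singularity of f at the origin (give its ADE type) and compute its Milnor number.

Type D_5, Milnor number mu = 5.

The Hessian of f at 0 is [[0, 0], [0, 0]] with rank 0, so corank 2. A Groebner basis of the Jacobian ideal J(f) in C{s,t} is {s^3 - 2*s^2 + 8*t^2, s^2/4 + t^3 - t^2, s*t + 2*t^2}; counting standard monomials gives mu = 5. Corank 2; j^3 = t*(s + 2*t)^2 has shape L^2 M (L != M), so D-series; mu = 5 gives D_5.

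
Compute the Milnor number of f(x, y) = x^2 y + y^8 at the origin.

9

The Hessian of f at 0 is [[0, 0], [0, 0]] with rank 0, so corank 2. A Groebner basis of the Jacobian ideal J(f) in C{x,y} is {x^2/8 + y^7, x^3, x*y}; counting standard monomials gives mu = 9. Corank 2; j^3 = x^2*y has shape L^2 M (L != M), so D-series; mu = 9 gives D_9.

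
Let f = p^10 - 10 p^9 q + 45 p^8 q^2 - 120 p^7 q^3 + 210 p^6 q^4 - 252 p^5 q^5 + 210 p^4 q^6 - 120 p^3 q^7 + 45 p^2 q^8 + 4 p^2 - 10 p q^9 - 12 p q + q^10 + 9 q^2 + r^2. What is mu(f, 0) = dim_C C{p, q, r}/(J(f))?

9

The Hessian of f at 0 has rank 2. Corank 1: A-series; mu = 9 gives A_9.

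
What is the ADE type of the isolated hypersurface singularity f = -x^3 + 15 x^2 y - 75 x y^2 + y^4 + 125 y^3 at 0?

E_{6}

The Hessian of f at 0 has rank 0. Corank 2; j^3 = -(x - 5*y)^3 is a perfect cube, so E-series; the 4-jet and mu = 6 give E_6.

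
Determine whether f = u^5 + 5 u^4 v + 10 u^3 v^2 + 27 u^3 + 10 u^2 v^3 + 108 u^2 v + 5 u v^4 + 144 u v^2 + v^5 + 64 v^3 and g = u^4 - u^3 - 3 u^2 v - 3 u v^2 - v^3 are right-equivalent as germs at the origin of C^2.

The Hessian of f at 0 is [[0, 0], [0, 0]] with rank 0, so corank 2. A Groebner basis of the Jacobian ideal J(f) in C{u,v} is {v^5, u*v^3 + 5*v^4/4, u^2 + 8*u*v/3 + 16*v^2/9}; counting standard monomials gives mu = 8. Corank 2; j^3 = (3*u + 4*v)^3 is a perfect cube, so E-series; the 5-jet and mu = 8 give E_8. The Hessian of g at 0 is [[0, 0], [0, 0]] with rank 0, so corank 2. A Groebner basis of the Jacobian ideal J(g) in C{u,v} is {v^4, u*v^2 + 2*v^3/3, u^2 + 2*u*v + v^2}; counting standard monomials gives mu = 6. Corank 2; j^3 = -(u + v)^3 is a perfect cube, so E-series; the 4-jet and mu = 6 give E_6. f is E_8 but g is E_6, hence not right-equivalent.

No.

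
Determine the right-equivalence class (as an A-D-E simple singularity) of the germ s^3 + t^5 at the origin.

The Hessian of f at 0 has rank 0. Corank 2; j^3 = s^3 is a perfect cube, so E-series; the 5-jet and mu = 8 give E_8.

E_{8}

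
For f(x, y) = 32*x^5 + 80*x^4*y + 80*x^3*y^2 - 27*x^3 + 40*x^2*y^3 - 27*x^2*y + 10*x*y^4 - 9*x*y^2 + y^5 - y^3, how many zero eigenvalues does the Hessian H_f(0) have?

2

Hessian at 0 has rank 0.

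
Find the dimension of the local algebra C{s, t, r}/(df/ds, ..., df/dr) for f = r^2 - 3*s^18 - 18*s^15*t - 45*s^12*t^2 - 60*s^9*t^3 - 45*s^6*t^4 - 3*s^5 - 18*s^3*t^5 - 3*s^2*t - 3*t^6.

The Hessian of f at 0 has rank 1. Corank 2; j^3 = -3*s^2*t has shape L^2 M (L != M), so D-series; mu = 7 gives D_7.

7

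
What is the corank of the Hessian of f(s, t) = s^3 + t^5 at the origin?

2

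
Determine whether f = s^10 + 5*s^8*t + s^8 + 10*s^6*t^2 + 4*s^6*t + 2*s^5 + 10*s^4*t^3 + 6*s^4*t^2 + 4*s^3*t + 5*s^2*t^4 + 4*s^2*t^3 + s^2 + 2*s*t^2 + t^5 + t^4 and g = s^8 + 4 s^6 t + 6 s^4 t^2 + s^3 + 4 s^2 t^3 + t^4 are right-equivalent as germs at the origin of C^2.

The Hessian of f at 0 is [[2, 0], [0, 0]] with rank 1, so corank 1. A Groebner basis of the Jacobian ideal J(f) in C{s,t} is {s^2, s + t^2}; counting standard monomials gives mu = 4. Corank 1: A-series; mu = 4 gives A_4. The Hessian of g at 0 is [[0, 0], [0, 0]] with rank 0, so corank 2. A Groebner basis of the Jacobian ideal J(g) in C{s,t} is {t^3, s^2}; counting standard monomials gives mu = 6. Corank 2; j^3 = s^3 is a perfect cube, so E-series; the 4-jet and mu = 6 give E_6. f is A_4 but g is E_6, hence not right-equivalent.

No.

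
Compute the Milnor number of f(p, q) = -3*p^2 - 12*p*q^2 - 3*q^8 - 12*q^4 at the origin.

The Hessian of f at 0 has rank 1. Corank 1: A-series; mu = 7 gives A_7.

7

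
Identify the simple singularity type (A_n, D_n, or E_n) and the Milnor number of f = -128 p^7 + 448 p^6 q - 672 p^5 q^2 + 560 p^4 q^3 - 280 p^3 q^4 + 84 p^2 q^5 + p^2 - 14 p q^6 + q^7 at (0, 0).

Type A6, Milnor number mu = 6.

The Hessian of f at 0 is [[2, 0], [0, 0]] with rank 1, so corank 1. A Groebner basis of the Jacobian ideal J(f) in C{p,q} is {q^6, p}; counting standard monomials gives mu = 6. Corank 1: A-series; mu = 6 gives A_6.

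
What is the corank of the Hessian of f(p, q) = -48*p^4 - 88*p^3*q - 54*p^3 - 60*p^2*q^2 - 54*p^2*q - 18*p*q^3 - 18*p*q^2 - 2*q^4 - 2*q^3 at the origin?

The Hessian at 0 is [[0, 0], [0, 0]] of rank 0; hence corank 2.

2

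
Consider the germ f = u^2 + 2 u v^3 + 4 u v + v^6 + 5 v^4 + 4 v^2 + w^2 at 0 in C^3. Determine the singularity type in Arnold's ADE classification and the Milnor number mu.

The Hessian of f at 0 has rank 2. Corank 1: A-series; mu = 3 gives A_3.

Type A_{3}, Milnor number mu = 3.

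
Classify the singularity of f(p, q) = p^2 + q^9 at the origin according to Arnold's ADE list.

A_{8}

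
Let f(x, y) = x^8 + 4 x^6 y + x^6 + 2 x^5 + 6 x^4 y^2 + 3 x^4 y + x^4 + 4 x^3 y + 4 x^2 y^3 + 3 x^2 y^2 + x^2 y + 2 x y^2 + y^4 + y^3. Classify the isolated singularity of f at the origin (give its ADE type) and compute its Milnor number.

The Hessian of f at 0 has rank 0. Corank 2; j^3 = y*(x + y)^2 has shape L^2 M (L != M), so D-series; mu = 5 gives D_5.

Type D_5, Milnor number mu = 5.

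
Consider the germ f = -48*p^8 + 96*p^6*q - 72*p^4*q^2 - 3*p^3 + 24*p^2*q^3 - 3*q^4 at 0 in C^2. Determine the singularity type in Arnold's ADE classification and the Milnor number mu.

The Hessian of f at 0 has rank 0. Corank 2; j^3 = -3*p^3 is a perfect cube, so E-series; the 4-jet and mu = 6 give E_6.

Type E_6, Milnor number mu = 6.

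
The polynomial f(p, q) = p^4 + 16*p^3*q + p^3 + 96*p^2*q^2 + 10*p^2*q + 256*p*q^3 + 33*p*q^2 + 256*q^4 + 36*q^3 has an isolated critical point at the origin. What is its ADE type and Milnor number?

Type D_5, Milnor number mu = 5.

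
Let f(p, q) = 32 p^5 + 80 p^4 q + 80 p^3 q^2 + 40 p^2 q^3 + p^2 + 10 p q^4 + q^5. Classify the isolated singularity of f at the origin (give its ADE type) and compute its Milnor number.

The Hessian of f at 0 has rank 1. Corank 1: A-series; mu = 4 gives A_4.

Type A_4, Milnor number mu = 4.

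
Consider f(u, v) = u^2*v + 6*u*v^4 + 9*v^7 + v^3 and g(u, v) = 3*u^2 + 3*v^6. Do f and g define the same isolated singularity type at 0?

No.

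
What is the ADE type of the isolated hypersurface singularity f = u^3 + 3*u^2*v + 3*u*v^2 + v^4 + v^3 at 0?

E6

The Hessian of f at 0 is [[0, 0], [0, 0]] with rank 0, so corank 2. A Groebner basis of the Jacobian ideal J(f) in C{u,v} is {v^3, u^2 + 2*u*v + v^2}; counting standard monomials gives mu = 6. Corank 2; j^3 = (u + v)^3 is a perfect cube, so E-series; the 4-jet and mu = 6 give E_6.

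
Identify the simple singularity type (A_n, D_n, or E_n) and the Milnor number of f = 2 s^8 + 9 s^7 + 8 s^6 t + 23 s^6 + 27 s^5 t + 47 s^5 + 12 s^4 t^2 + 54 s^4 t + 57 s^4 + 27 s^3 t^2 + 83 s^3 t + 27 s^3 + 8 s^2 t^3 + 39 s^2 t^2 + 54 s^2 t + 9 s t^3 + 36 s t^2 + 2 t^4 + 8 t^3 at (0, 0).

The Hessian of f at 0 is [[0, 0], [0, 0]] with rank 0, so corank 2. A Groebner basis of the Jacobian ideal J(f) in C{s,t} is {-19683*s^2/1547 - 26244*s*t/1547 + t^4 - 27*t^3/1547 - 8748*t^2/1547, s^3 + 7506*s^2/1547 + 10008*s*t/1547 + 1406*t^3/4641 + 3336*t^2/1547, s^2*t - 7533*s^2/1547 - 10044*s*t/1547 - 6281*t^3/13923 - 3348*t^2/1547, 810*s^2/221 + s*t^2 + 1080*s*t/221 + 1336*t^3/1989 + 360*t^2/221}; counting standard monomials gives mu = 7. Corank 2; j^3 = (3*s + 2*t)^3 is a perfect cube, so E-series; the 4-jet and mu = 7 give E_7.

Type E_{7}, Milnor number mu = 7.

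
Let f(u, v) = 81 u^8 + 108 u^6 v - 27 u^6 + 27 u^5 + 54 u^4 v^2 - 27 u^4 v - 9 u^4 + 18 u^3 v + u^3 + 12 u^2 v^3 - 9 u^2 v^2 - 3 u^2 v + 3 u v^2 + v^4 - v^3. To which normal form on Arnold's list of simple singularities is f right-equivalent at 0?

E_{6}

The Hessian of f at 0 has rank 0. Corank 2; j^3 = (u - v)^3 is a perfect cube, so E-series; the 4-jet and mu = 6 give E_6.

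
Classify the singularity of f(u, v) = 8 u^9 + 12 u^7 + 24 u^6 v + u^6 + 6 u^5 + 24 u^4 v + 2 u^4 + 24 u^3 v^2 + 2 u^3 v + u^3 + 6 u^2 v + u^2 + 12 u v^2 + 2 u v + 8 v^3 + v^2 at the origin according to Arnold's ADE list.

A_2

The Hessian of f at 0 is [[2, 2], [2, 2]] with rank 1, so corank 1. A Groebner basis of the Jacobian ideal J(f) in C{u,v} is {v^2, u + v}; counting standard monomials gives mu = 2. Corank 1: A-series; mu = 2 gives A_2.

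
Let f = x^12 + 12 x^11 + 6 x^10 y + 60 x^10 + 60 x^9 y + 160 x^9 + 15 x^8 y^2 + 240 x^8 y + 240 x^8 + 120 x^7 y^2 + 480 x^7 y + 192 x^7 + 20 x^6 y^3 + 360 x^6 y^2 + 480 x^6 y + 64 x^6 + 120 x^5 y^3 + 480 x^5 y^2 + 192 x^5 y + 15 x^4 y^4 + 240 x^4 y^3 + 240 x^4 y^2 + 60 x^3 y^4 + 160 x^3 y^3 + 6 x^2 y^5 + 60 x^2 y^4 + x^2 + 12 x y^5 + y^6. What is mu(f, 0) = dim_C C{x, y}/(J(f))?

The Hessian of f at 0 is [[2, 0], [0, 0]] with rank 1, so corank 1. A Groebner basis of the Jacobian ideal J(f) in C{x,y} is {y^5, x}; counting standard monomials gives mu = 5. Corank 1: A-series; mu = 5 gives A_5.

5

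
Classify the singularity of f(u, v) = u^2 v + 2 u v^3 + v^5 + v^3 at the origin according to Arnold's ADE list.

The Hessian of f at 0 is [[0, 0], [0, 0]] with rank 0, so corank 2. A Groebner basis of the Jacobian ideal J(f) in C{u,v} is {v^3, u^2 + 3*v^2, u*v}; counting standard monomials gives mu = 4. Corank 2; j^3 = v*(u^2 + v^2) splits into three distinct lines over C (the quadratic factor has nonzero discriminant), so D_4.

D_4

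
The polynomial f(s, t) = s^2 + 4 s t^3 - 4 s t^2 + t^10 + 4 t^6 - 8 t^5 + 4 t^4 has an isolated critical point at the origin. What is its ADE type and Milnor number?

The Hessian of f at 0 has rank 1. Corank 1: A-series; mu = 9 gives A_9.

Type A_{9}, Milnor number mu = 9.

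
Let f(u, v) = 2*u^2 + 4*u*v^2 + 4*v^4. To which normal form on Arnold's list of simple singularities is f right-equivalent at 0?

A_{3}

The Hessian of f at 0 has rank 1. Corank 1: A-series; mu = 3 gives A_3.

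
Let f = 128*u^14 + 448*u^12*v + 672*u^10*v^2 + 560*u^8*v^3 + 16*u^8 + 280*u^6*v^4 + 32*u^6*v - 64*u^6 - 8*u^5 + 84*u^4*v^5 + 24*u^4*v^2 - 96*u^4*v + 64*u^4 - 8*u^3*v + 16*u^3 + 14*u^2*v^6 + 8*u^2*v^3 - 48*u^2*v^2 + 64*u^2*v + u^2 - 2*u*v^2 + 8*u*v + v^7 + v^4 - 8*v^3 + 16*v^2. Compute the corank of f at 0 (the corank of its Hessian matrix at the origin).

The Hessian at 0 is [[2, 8], [8, 32]] of rank 1; hence corank 1.

1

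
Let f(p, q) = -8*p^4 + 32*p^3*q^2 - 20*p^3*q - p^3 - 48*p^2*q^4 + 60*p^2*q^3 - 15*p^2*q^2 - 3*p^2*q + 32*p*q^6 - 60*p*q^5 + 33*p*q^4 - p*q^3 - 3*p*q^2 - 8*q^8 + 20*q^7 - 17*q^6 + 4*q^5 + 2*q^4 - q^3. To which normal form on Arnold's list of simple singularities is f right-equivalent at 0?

The Hessian of f at 0 has rank 0. Corank 2; j^3 = -(p + q)^3 is a perfect cube, so E-series; the 4-jet and mu = 7 give E_7.

E_7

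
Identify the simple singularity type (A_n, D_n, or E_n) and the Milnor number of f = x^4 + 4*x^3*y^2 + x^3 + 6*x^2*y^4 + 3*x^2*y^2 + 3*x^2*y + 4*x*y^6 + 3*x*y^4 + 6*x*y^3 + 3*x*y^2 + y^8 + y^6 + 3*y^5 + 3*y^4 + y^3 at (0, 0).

Type E_{6}, Milnor number mu = 6.

The Hessian of f at 0 has rank 0. Corank 2; j^3 = (x + y)^3 is a perfect cube, so E-series; the 4-jet and mu = 6 give E_6.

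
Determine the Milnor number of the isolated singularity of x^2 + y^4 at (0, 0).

The Hessian of f at 0 is [[2, 0], [0, 0]] with rank 1, so corank 1. A Groebner basis of the Jacobian ideal J(f) in C{x,y} is {y^3, x}; counting standard monomials gives mu = 3. Corank 1: A-series; mu = 3 gives A_3.

3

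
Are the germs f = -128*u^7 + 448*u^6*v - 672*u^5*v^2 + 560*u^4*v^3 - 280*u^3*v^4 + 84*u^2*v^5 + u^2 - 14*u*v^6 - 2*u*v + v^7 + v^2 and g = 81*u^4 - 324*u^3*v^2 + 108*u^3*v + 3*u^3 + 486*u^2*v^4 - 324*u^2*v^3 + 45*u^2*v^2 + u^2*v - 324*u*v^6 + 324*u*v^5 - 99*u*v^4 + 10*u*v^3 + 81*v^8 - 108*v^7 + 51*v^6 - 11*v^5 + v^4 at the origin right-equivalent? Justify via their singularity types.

The Hessian of f at 0 has rank 1. Corank 1: A-series; mu = 6 gives A_6. The Hessian of g at 0 has rank 0. Corank 2; j^3 = u^2*(3*u + v) has shape L^2 M (L != M), so D-series; mu = 5 gives D_5. f is A_6 but g is D_5, hence not right-equivalent.

No.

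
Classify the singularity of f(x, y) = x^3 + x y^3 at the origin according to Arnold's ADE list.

E_7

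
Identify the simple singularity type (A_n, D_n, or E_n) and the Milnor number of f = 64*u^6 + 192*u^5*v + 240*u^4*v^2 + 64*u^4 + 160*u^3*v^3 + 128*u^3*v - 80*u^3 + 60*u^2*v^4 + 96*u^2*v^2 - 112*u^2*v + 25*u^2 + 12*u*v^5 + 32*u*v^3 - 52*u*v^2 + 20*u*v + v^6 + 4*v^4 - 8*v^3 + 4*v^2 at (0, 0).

Type A_{5}, Milnor number mu = 5.

The Hessian of f at 0 has rank 1. Corank 1: A-series; mu = 5 gives A_5.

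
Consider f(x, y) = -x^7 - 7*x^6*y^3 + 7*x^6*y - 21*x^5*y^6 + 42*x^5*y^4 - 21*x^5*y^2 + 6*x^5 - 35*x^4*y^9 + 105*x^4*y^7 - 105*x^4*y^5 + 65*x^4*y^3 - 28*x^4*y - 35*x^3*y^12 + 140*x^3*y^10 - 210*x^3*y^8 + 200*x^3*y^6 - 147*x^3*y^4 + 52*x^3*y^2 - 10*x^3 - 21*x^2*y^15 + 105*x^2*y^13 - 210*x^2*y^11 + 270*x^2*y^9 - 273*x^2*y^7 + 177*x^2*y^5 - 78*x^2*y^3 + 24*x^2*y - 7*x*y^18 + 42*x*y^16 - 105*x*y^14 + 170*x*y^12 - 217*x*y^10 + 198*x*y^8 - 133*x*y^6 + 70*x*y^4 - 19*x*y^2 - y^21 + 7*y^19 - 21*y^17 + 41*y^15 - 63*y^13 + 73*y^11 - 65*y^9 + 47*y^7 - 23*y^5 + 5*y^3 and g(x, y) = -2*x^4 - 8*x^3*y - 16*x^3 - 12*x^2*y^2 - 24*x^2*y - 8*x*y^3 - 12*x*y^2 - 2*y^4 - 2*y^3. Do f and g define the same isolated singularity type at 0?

No.

The Hessian of f at 0 has rank 0. Corank 2; j^3 = -(x - y)*(10*x^2 - 14*x*y + 5*y^2) splits into three distinct lines over C (the quadratic factor has nonzero discriminant), so D_4. The Hessian of g at 0 has rank 0. Corank 2; j^3 = -2*(2*x + y)^3 is a perfect cube, so E-series; the 4-jet and mu = 6 give E_6. f is D_4 but g is E_6, hence not right-equivalent.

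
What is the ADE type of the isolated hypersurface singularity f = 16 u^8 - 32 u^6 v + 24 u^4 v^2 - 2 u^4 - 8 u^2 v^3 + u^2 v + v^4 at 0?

D5

The Hessian of f at 0 has rank 0. Corank 2; j^3 = u^2*v has shape L^2 M (L != M), so D-series; mu = 5 gives D_5.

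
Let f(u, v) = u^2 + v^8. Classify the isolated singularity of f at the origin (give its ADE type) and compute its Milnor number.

The Hessian of f at 0 has rank 1. Corank 1: A-series; mu = 7 gives A_7.

Type A_7, Milnor number mu = 7.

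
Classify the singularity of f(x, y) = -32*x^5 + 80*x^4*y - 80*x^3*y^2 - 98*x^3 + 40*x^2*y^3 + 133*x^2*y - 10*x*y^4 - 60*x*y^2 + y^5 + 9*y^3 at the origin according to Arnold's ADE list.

The Hessian of f at 0 is [[0, 0], [0, 0]] with rank 0, so corank 2. A Groebner basis of the Jacobian ideal J(f) in C{x,y} is {16807*x*y/10 + y^4 - 7203*y^2/10, x*y^2 - 3*y^3/7, x^2 - 13*x*y/14 + 3*y^2/14}; counting standard monomials gives mu = 6. Corank 2; j^3 = -(2*x - y)*(7*x - 3*y)^2 has shape L^2 M (L != M), so D-series; mu = 6 gives D_6.

D6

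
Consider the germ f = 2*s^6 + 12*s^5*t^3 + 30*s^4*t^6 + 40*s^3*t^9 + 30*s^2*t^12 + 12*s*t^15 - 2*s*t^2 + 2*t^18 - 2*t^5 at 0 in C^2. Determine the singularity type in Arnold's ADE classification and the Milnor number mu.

The Hessian of f at 0 has rank 0. Corank 2; j^3 = -2*s*t^2 has shape L^2 M (L != M), so D-series; mu = 7 gives D_7.

Type D7, Milnor number mu = 7.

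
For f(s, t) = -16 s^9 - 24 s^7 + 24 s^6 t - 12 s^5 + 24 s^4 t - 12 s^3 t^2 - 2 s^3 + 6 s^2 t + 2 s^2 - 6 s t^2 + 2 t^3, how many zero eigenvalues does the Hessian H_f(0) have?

1

The Hessian at 0 is [[4, 0], [0, 0]] of rank 1; hence corank 1.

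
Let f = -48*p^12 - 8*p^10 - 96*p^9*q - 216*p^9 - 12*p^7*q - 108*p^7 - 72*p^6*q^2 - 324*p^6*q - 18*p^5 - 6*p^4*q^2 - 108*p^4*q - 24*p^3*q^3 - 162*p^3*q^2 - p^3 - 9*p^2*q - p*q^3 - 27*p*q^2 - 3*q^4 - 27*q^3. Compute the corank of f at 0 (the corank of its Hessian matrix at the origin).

Hessian at 0 has rank 0.

2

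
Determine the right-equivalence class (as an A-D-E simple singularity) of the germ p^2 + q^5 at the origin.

A_4

The Hessian of f at 0 is [[2, 0], [0, 0]] with rank 1, so corank 1. A Groebner basis of the Jacobian ideal J(f) in C{p,q} is {q^4, p}; counting standard monomials gives mu = 4. Corank 1: A-series; mu = 4 gives A_4.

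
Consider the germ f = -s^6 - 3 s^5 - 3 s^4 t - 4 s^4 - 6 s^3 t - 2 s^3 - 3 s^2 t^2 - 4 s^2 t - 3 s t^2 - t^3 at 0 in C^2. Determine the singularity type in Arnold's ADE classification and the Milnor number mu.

Type D_{4}, Milnor number mu = 4.

The Hessian of f at 0 has rank 0. Corank 2; j^3 = -(s + t)*(2*s^2 + 2*s*t + t^2) splits into three distinct lines over C (the quadratic factor has nonzero discriminant), so D_4.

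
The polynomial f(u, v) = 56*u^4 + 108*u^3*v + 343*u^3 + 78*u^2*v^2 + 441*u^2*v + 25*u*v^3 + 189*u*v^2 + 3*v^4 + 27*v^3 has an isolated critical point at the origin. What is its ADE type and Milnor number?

The Hessian of f at 0 is [[0, 0], [0, 0]] with rank 0, so corank 2. A Groebner basis of the Jacobian ideal J(f) in C{u,v} is {17294403*u^2/4 + 7411887*u*v/2 + v^4 + 343*v^3/4 + 3176523*v^2/4, u^3 + 5733*u^2/4 + 2457*u*v/2 + 3*v^3/28 + 1053*v^2/4, u^2*v - 8575*u^2/4 - 3675*u*v/2 - 19*v^3/84 - 1575*v^2/4, 2401*u^2 + u*v^2 + 2058*u*v + 10*v^3/21 + 441*v^2}; counting standard monomials gives mu = 7. Corank 2; j^3 = (7*u + 3*v)^3 is a perfect cube, so E-series; the 4-jet and mu = 7 give E_7.

Type E_7, Milnor number mu = 7.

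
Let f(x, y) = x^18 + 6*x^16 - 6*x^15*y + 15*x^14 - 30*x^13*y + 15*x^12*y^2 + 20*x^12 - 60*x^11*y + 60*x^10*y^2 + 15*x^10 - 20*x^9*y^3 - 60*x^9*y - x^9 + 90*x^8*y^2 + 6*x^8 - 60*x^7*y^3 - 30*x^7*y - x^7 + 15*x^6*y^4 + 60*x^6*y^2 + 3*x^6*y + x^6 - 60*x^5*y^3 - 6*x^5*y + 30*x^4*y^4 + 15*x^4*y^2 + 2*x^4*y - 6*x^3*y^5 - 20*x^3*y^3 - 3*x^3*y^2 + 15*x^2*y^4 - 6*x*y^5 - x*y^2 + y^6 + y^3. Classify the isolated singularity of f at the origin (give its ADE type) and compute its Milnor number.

The Hessian of f at 0 has rank 0. Corank 2; j^3 = -y^2*(x - y) has shape L^2 M (L != M), so D-series; mu = 7 gives D_7.

Type D_{7}, Milnor number mu = 7.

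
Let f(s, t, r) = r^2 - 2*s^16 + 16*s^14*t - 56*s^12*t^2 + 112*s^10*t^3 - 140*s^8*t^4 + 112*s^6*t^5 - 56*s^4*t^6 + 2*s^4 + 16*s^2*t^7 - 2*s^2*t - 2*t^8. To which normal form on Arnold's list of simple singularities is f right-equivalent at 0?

The Hessian of f at 0 is [[0, 0, 0], [0, 0, 0], [0, 0, 2]] with rank 1, so corank 2. A Groebner basis of the Jacobian ideal J(f) in C{s,t,r} is {s^2/8 + t^7, s^3, s*t, r}; counting standard monomials gives mu = 9. Corank 2; j^3 = -2*s^2*t has shape L^2 M (L != M), so D-series; mu = 9 gives D_9.

D_9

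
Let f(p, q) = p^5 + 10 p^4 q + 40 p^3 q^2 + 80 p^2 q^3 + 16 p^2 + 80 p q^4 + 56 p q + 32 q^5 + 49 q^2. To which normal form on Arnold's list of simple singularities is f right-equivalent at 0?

A4

The Hessian of f at 0 has rank 1. Corank 1: A-series; mu = 4 gives A_4.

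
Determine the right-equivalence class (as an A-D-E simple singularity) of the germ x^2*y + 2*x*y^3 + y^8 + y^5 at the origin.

D_{9}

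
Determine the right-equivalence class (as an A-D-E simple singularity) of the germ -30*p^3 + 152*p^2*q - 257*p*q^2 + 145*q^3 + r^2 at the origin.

D4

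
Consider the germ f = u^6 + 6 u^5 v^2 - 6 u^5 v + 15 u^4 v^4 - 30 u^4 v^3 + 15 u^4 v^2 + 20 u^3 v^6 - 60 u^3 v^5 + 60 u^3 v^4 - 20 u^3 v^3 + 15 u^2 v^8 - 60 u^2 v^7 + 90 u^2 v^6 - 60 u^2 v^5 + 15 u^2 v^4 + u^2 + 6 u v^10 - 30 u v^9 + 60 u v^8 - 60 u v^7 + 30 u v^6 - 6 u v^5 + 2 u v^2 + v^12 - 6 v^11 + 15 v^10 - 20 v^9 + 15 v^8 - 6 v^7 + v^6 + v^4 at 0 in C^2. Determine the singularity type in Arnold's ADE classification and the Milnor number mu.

Type A5, Milnor number mu = 5.

The Hessian of f at 0 has rank 1. Corank 1: A-series; mu = 5 gives A_5.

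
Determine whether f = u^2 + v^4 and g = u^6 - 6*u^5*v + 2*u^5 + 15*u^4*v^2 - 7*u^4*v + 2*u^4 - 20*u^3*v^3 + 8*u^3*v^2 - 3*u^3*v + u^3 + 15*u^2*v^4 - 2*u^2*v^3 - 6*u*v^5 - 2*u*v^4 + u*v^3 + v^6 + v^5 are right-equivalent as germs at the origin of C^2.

No.

The Hessian of f at 0 has rank 1. Corank 1: A-series; mu = 3 gives A_3. The Hessian of g at 0 has rank 0. Corank 2; j^3 = u^3 is a perfect cube, so E-series; the 4-jet and mu = 7 give E_7. f is A_3 but g is E_7, hence not right-equivalent.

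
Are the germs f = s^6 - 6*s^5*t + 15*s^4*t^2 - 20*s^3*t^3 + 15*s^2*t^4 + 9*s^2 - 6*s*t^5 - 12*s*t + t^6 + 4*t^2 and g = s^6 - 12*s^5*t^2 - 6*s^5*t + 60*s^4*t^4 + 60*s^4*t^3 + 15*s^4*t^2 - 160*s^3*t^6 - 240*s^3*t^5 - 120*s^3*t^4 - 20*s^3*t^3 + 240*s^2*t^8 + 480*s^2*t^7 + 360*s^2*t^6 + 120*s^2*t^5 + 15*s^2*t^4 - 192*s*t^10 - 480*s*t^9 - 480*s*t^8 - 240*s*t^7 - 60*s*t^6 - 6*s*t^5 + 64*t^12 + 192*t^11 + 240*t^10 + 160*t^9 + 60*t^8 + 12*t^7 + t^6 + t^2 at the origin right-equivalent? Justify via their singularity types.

The Hessian of f at 0 has rank 1. Corank 1: A-series; mu = 5 gives A_5. The Hessian of g at 0 has rank 1. Corank 1: A-series; mu = 5 gives A_5. Both have type A_5, hence right-equivalent.

Yes.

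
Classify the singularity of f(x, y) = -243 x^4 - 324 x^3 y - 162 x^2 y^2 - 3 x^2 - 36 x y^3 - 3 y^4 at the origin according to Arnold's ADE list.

A3

The Hessian of f at 0 is [[-6, 0], [0, 0]] with rank 1, so corank 1. A Groebner basis of the Jacobian ideal J(f) in C{x,y} is {y^3, x}; counting standard monomials gives mu = 3. Corank 1: A-series; mu = 3 gives A_3.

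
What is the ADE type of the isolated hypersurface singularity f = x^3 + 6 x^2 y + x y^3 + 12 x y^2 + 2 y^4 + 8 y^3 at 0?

The Hessian of f at 0 has rank 0. Corank 2; j^3 = (x + 2*y)^3 is a perfect cube, so E-series; the 4-jet and mu = 7 give E_7.

E_{7}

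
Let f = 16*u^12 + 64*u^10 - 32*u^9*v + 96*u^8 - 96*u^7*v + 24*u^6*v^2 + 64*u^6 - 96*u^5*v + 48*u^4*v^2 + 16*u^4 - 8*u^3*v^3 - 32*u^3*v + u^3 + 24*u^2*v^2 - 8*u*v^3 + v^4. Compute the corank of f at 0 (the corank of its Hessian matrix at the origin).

2

The Hessian at 0 is [[0, 0], [0, 0]] of rank 0; hence corank 2.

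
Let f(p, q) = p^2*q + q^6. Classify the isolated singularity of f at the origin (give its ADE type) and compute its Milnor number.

The Hessian of f at 0 has rank 0. Corank 2; j^3 = p^2*q has shape L^2 M (L != M), so D-series; mu = 7 gives D_7.

Type D_7, Milnor number mu = 7.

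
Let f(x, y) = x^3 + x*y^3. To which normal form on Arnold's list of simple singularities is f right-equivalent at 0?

The Hessian of f at 0 has rank 0. Corank 2; j^3 = x^3 is a perfect cube, so E-series; the 4-jet and mu = 7 give E_7.

E_7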